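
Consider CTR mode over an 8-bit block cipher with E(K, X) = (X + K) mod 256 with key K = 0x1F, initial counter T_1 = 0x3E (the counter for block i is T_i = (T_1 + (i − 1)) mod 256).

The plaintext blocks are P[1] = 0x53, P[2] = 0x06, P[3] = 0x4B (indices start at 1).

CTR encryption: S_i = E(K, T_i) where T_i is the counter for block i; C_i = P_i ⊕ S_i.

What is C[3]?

C[1]: T = 0x3E, S = E(K, T) = 0x5D; 0x53 ⊕ 0x5D = 0x0E.
C[2]: T = 0x3F, S = E(K, T) = 0x5E; 0x06 ⊕ 0x5E = 0x58.
C[3]: T = 0x40, S = E(K, T) = 0x5F; 0x4B ⊕ 0x5F = 0x14.

C[3] = 0x14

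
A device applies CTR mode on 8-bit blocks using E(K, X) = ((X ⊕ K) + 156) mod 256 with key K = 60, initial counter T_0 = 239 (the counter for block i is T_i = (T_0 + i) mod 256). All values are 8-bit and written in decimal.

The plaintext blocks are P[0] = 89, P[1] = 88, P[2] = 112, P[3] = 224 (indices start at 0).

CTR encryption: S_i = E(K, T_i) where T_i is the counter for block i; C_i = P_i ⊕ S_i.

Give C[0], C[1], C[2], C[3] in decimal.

C[0] = 54, C[1] = 48, C[2] = 25, C[3] = 138

C[0]: T = 239, S = E(K, T) = 111; 89 ⊕ 111 = 54.
C[1]: T = 240, S = E(K, T) = 104; 88 ⊕ 104 = 48.
C[2]: T = 241, S = E(K, T) = 105; 112 ⊕ 105 = 25.
C[3]: T = 242, S = E(K, T) = 106; 224 ⊕ 106 = 138.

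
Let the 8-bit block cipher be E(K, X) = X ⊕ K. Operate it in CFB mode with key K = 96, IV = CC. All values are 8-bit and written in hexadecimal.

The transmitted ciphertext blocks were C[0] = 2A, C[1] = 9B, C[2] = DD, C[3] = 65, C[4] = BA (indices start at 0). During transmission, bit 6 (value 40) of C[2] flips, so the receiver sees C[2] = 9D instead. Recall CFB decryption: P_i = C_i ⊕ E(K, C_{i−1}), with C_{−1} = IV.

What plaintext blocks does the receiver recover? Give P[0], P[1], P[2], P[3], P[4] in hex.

Only C[2] changed, to 9D. In CFB, a change in C_i flips the same bit in P_i and garbles P_{i+1}. Decrypting the received ciphertext:
P[0]: E(K, CC) = 5A; 2A ⊕ 5A = 70.
P[1]: E(K, 2A) = BC; 9B ⊕ BC = 27.
P[2]: E(K, 9B) = 0D; 9D ⊕ 0D = 90.
P[3]: E(K, 9D) = 0B; 65 ⊕ 0B = 6E.
P[4]: E(K, 65) = F3; BA ⊕ F3 = 49.
Blocks that differ from the original plaintext: P[2], P[3].

P[0] = 70, P[1] = 27, P[2] = 90, P[3] = 6E, P[4] = 49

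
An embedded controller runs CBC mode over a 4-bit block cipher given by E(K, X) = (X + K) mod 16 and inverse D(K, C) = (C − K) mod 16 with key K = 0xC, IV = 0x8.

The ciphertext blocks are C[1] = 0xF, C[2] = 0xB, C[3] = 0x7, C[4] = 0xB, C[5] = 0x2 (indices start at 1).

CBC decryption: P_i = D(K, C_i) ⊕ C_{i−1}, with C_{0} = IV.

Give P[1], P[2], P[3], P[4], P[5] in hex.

P[1]: D(K, 0xF) = 0x3; 0x3 ⊕ 0x8 = 0xB.
P[2]: D(K, 0xB) = 0xF; 0xF ⊕ 0xF = 0x0.
P[3]: D(K, 0x7) = 0xB; 0xB ⊕ 0xB = 0x0.
P[4]: D(K, 0xB) = 0xF; 0xF ⊕ 0x7 = 0x8.
P[5]: D(K, 0x2) = 0x6; 0x6 ⊕ 0xB = 0xD.

P[1] = 0xB, P[2] = 0x0, P[3] = 0x0, P[4] = 0x8, P[5] = 0xD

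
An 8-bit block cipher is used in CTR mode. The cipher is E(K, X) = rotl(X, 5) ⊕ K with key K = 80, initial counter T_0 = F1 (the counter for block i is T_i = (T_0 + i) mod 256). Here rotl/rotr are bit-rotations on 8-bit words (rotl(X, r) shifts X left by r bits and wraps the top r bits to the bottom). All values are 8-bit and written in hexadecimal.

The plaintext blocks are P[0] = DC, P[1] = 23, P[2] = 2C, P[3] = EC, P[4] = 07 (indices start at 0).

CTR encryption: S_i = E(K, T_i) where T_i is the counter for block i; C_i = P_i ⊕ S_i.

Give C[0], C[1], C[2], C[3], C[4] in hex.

C[0] = 62, C[1] = FD, C[2] = D2, C[3] = F2, C[4] = 39

C[0]: T = F1, S = E(K, T) = BE; DC ⊕ BE = 62.
C[1]: T = F2, S = E(K, T) = DE; 23 ⊕ DE = FD.
C[2]: T = F3, S = E(K, T) = FE; 2C ⊕ FE = D2.
C[3]: T = F4, S = E(K, T) = 1E; EC ⊕ 1E = F2.
C[4]: T = F5, S = E(K, T) = 3E; 07 ⊕ 3E = 39.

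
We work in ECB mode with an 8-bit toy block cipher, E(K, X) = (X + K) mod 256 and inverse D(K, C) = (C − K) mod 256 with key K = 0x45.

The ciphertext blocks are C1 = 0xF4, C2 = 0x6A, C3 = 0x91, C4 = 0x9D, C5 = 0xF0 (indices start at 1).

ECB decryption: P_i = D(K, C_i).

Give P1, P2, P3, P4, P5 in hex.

P1 = 0xAF, P2 = 0x25, P3 = 0x4C, P4 = 0x58, P5 = 0xAB

P1: D(K, 0xF4) = 0xAF.
P2: D(K, 0x6A) = 0x25.
P3: D(K, 0x91) = 0x4C.
P4: D(K, 0x9D) = 0x58.
P5: D(K, 0xF0) = 0xAB.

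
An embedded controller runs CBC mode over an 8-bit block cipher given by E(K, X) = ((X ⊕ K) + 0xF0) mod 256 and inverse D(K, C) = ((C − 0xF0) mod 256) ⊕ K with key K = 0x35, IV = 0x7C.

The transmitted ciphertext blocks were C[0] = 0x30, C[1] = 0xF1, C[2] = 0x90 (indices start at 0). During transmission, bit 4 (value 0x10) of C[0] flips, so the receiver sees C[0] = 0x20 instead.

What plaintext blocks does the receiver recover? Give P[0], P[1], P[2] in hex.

CBC decryption: P_i = D(K, C_i) ⊕ C_{i−1}, with C_{−1} = IV.
Only C[0] changed, to 0x20. In CBC, a change in C_i garbles P_i and flips the same bit in P_{i+1}. Decrypting the received ciphertext:
P[0]: D(K, 0x20) = 0x05; 0x05 ⊕ 0x7C = 0x79.
P[1]: D(K, 0xF1) = 0x34; 0x34 ⊕ 0x20 = 0x14.
P[2]: D(K, 0x90) = 0x95; 0x95 ⊕ 0xF1 = 0x64.
Blocks that differ from the original plaintext: P[0], P[1].

P[0] = 0x79, P[1] = 0x14, P[2] = 0x64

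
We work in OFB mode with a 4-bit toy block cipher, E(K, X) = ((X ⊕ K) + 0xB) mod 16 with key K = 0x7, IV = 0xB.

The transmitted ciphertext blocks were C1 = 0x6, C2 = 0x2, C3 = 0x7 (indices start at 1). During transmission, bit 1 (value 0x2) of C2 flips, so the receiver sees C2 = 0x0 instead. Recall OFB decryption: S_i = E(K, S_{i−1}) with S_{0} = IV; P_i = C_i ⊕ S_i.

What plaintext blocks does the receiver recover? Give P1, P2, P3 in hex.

P1 = 0x1, P2 = 0xB, P3 = 0x0

Only C2 changed, to 0x0. In OFB, a change in C_i flips the same bit in P_i only; the keystream is unaffected. Decrypting the received ciphertext:
P1: S = E(K, 0xB) = 0x7; 0x6 ⊕ 0x7 = 0x1.
P2: S = E(K, 0x7) = 0xB; 0x0 ⊕ 0xB = 0xB.
P3: S = E(K, 0xB) = 0x7; 0x7 ⊕ 0x7 = 0x0.
Blocks that differ from the original plaintext: P2.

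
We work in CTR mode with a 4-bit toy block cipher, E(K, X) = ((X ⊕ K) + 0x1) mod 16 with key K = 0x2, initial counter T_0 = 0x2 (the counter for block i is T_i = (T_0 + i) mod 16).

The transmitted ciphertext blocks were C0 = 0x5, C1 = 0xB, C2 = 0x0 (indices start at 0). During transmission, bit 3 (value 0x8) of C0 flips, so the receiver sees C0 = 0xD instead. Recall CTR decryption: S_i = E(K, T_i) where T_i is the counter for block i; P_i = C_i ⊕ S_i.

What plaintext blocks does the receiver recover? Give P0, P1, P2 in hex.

Only C0 changed, to 0xD. In CTR, a change in C_i flips the same bit in P_i only; the keystream is unaffected. Decrypting the received ciphertext:
P0: T = 0x2, S = E(K, T) = 0x1; 0xD ⊕ 0x1 = 0xC.
P1: T = 0x3, S = E(K, T) = 0x2; 0xB ⊕ 0x2 = 0x9.
P2: T = 0x4, S = E(K, T) = 0x7; 0x0 ⊕ 0x7 = 0x7.
Blocks that differ from the original plaintext: P0.

P0 = 0xC, P1 = 0x9, P2 = 0x7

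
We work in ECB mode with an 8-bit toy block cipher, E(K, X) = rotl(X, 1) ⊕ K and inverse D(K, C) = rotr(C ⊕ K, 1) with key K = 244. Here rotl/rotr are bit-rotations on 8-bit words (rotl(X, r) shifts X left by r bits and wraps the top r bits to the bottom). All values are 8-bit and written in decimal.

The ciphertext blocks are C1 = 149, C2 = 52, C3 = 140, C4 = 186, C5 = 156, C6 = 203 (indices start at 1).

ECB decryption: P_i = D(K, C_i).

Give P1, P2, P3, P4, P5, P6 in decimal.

P1 = 176, P2 = 96, P3 = 60, P4 = 39, P5 = 52, P6 = 159

P1: D(K, 149) = 176.
P2: D(K, 52) = 96.
P3: D(K, 140) = 60.
P4: D(K, 186) = 39.
P5: D(K, 156) = 52.
P6: D(K, 203) = 159.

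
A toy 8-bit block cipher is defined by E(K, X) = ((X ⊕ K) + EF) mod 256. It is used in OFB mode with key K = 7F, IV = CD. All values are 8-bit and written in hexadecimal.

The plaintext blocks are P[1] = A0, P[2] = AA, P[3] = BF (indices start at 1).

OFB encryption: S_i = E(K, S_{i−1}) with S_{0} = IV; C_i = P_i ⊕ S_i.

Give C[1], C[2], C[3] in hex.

C[1] = 01, C[2] = 67, C[3] = 1E

C[1]: S = E(K, CD) = A1; A0 ⊕ A1 = 01.
C[2]: S = E(K, A1) = CD; AA ⊕ CD = 67.
C[3]: S = E(K, CD) = A1; BF ⊕ A1 = 1E.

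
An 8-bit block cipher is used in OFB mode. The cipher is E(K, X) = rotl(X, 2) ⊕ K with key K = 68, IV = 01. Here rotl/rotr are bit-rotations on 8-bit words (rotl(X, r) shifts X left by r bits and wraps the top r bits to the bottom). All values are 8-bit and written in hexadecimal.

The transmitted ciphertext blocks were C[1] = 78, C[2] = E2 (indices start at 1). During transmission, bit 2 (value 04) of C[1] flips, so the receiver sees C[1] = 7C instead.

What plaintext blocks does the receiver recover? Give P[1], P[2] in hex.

P[1] = 10, P[2] = 3B

OFB decryption: S_i = E(K, S_{i−1}) with S_{0} = IV; P_i = C_i ⊕ S_i.
Only C[1] changed, to 7C. In OFB, a change in C_i flips the same bit in P_i only; the keystream is unaffected. Decrypting the received ciphertext:
P[1]: S = E(K, 01) = 6C; 7C ⊕ 6C = 10.
P[2]: S = E(K, 6C) = D9; E2 ⊕ D9 = 3B.
Blocks that differ from the original plaintext: P[1].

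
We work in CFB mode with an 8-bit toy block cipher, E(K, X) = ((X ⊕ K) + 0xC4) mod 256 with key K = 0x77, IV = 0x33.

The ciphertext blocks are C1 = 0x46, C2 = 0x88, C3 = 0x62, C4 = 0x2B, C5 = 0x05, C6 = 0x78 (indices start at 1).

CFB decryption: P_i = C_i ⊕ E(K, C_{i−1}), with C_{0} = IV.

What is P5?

P5 = 0x25

P5: E(K, 0x2B) = 0x20; 0x05 ⊕ 0x20 = 0x25.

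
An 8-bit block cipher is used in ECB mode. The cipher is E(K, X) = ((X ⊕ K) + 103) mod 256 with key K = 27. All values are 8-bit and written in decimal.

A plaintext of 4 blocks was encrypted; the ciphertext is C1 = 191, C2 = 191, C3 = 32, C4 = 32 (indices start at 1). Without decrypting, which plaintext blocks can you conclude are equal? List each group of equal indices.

ECB encrypts each block independently with the same key, so equal ciphertext blocks imply equal plaintext blocks.
C1 = C2 = 191, so P1 = P2.
C3 = C4 = 32, so P3 = P4.

P1 = P2; P3 = P4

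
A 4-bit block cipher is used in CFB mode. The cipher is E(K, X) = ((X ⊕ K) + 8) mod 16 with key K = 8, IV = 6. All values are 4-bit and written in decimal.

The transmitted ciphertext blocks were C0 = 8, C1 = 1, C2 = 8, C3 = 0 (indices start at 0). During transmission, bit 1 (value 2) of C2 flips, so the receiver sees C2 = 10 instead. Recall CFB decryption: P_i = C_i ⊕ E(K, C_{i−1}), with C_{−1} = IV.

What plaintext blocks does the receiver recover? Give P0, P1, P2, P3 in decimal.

Only C2 changed, to 10. In CFB, a change in C_i flips the same bit in P_i and garbles P_{i+1}. Decrypting the received ciphertext:
P0: E(K, 6) = 6; 8 ⊕ 6 = 14.
P1: E(K, 8) = 8; 1 ⊕ 8 = 9.
P2: E(K, 1) = 1; 10 ⊕ 1 = 11.
P3: E(K, 10) = 10; 0 ⊕ 10 = 10.
Blocks that differ from the original plaintext: P2, P3.

P0 = 14, P1 = 9, P2 = 11, P3 = 10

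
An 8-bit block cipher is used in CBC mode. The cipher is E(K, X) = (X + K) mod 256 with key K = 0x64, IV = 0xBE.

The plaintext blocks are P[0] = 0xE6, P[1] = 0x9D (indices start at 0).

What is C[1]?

C[1] = 0x85

CBC encryption: C_i = E(K, P_i ⊕ C_{i−1}), with C_{−1} = IV.
C[0]: P[0] ⊕ 0xBE = 0x58; E(K, 0x58) = 0xBC.
C[1]: P[1] ⊕ 0xBC = 0x21; E(K, 0x21) = 0x85.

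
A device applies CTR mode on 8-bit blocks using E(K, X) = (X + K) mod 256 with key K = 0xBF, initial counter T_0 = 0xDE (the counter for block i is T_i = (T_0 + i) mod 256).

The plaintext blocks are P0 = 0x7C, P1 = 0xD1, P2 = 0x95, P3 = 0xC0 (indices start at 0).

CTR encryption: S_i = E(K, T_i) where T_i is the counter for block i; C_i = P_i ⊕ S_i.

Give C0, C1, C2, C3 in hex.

C0: T = 0xDE, S = E(K, T) = 0x9D; 0x7C ⊕ 0x9D = 0xE1.
C1: T = 0xDF, S = E(K, T) = 0x9E; 0xD1 ⊕ 0x9E = 0x4F.
C2: T = 0xE0, S = E(K, T) = 0x9F; 0x95 ⊕ 0x9F = 0x0A.
C3: T = 0xE1, S = E(K, T) = 0xA0; 0xC0 ⊕ 0xA0 = 0x60.

C0 = 0xE1, C1 = 0x4F, C2 = 0x0A, C3 = 0x60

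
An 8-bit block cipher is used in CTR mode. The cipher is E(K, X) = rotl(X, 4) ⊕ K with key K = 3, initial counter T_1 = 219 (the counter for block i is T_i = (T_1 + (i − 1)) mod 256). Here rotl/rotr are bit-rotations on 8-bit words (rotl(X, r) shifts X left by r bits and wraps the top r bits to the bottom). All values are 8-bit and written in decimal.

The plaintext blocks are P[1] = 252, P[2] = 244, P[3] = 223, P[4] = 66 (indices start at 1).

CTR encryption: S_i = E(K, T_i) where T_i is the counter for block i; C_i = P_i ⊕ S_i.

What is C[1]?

C[1]: T = 219, S = E(K, T) = 190; 252 ⊕ 190 = 66.

C[1] = 66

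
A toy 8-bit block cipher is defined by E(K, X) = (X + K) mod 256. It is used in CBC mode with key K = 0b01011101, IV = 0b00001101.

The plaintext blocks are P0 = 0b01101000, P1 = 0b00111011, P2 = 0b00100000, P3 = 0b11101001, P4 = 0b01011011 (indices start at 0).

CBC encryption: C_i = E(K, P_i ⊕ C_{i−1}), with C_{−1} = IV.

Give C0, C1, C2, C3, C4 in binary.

C0 = 0b11000010, C1 = 0b01010110, C2 = 0b11010011, C3 = 0b10010111, C4 = 0b00101001

C0: P0 ⊕ 0b00001101 = 0b01100101; E(K, 0b01100101) = 0b11000010.
C1: P1 ⊕ 0b11000010 = 0b11111001; E(K, 0b11111001) = 0b01010110.
C2: P2 ⊕ 0b01010110 = 0b01110110; E(K, 0b01110110) = 0b11010011.
C3: P3 ⊕ 0b11010011 = 0b00111010; E(K, 0b00111010) = 0b10010111.
C4: P4 ⊕ 0b10010111 = 0b11001100; E(K, 0b11001100) = 0b00101001.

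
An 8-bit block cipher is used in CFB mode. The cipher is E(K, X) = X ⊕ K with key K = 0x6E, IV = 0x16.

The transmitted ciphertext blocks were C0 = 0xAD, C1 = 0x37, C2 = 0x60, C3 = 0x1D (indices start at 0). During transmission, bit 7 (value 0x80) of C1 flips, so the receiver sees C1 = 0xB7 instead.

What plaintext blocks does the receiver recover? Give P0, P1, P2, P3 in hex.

P0 = 0xD5, P1 = 0x74, P2 = 0xB9, P3 = 0x13

CFB decryption: P_i = C_i ⊕ E(K, C_{i−1}), with C_{−1} = IV.
Only C1 changed, to 0xB7. In CFB, a change in C_i flips the same bit in P_i and garbles P_{i+1}. Decrypting the received ciphertext:
P0: E(K, 0x16) = 0x78; 0xAD ⊕ 0x78 = 0xD5.
P1: E(K, 0xAD) = 0xC3; 0xB7 ⊕ 0xC3 = 0x74.
P2: E(K, 0xB7) = 0xD9; 0x60 ⊕ 0xD9 = 0xB9.
P3: E(K, 0x60) = 0x0E; 0x1D ⊕ 0x0E = 0x13.
Blocks that differ from the original plaintext: P1, P2.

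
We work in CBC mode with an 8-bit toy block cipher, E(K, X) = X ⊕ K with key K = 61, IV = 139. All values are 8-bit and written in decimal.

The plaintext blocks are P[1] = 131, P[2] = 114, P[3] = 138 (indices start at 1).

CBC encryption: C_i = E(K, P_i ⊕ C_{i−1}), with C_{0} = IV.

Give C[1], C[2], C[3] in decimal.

C[1]: P[1] ⊕ 139 = 8; E(K, 8) = 53.
C[2]: P[2] ⊕ 53 = 71; E(K, 71) = 122.
C[3]: P[3] ⊕ 122 = 240; E(K, 240) = 205.

C[1] = 53, C[2] = 122, C[3] = 205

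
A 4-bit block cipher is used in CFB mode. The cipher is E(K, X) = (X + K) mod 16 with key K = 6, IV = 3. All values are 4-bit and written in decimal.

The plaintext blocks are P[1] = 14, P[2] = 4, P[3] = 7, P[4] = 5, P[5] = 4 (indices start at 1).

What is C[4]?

C[4] = 11

CFB encryption: C_i = P_i ⊕ E(K, C_{i−1}), with C_{0} = IV.
C[1]: E(K, 3) = 9; 14 ⊕ 9 = 7.
C[2]: E(K, 7) = 13; 4 ⊕ 13 = 9.
C[3]: E(K, 9) = 15; 7 ⊕ 15 = 8.
C[4]: E(K, 8) = 14; 5 ⊕ 14 = 11.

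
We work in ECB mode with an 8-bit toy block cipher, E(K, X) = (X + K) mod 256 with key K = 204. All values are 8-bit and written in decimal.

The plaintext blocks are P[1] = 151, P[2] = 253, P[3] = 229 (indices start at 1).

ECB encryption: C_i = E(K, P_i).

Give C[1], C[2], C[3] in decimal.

C[1]: E(K, 151) = 99.
C[2]: E(K, 253) = 201.
C[3]: E(K, 229) = 177.

C[1] = 99, C[2] = 201, C[3] = 177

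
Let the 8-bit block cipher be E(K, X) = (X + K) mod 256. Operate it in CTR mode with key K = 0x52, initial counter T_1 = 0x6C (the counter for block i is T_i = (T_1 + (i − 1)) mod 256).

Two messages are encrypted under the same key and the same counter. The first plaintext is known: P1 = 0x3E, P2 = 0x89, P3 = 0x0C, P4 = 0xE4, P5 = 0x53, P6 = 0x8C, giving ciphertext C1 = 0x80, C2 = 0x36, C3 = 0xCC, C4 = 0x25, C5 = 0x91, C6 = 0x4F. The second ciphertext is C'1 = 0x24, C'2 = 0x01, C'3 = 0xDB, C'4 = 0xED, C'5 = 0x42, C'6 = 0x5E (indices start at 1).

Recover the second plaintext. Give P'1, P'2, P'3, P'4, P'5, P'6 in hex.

In CTR with a reused counter, both messages share the same keystream S_i, so C_i ⊕ C'_i = P_i ⊕ P'_i and thus P'_i = P_i ⊕ C_i ⊕ C'_i.
P'1: 0x3E ⊕ 0x80 ⊕ 0x24 = 0x9A.
P'2: 0x89 ⊕ 0x36 ⊕ 0x01 = 0xBE.
P'3: 0x0C ⊕ 0xCC ⊕ 0xDB = 0x1B.
P'4: 0xE4 ⊕ 0x25 ⊕ 0xED = 0x2C.
P'5: 0x53 ⊕ 0x91 ⊕ 0x42 = 0x80.
P'6: 0x8C ⊕ 0x4F ⊕ 0x5E = 0x9D.

P'1 = 0x9A, P'2 = 0xBE, P'3 = 0x1B, P'4 = 0x2C, P'5 = 0x80, P'6 = 0x9D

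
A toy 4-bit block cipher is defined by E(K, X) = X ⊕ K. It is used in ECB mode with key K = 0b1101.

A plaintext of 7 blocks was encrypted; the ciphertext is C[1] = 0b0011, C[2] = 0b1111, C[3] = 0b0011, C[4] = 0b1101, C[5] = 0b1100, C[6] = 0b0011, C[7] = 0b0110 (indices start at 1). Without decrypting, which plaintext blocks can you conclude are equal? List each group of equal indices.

P[1] = P[3] = P[6]

ECB encrypts each block independently with the same key, so equal ciphertext blocks imply equal plaintext blocks.
C[1] = C[3] = C[6] = 0b0011, so P[1] = P[3] = P[6].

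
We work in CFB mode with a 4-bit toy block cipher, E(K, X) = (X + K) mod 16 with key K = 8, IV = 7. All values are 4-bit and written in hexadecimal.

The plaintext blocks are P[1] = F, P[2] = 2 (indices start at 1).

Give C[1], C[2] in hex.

CFB encryption: C_i = P_i ⊕ E(K, C_{i−1}), with C_{0} = IV.
C[1]: E(K, 7) = F; F ⊕ F = 0.
C[2]: E(K, 0) = 8; 2 ⊕ 8 = A.

C[1] = 0, C[2] = A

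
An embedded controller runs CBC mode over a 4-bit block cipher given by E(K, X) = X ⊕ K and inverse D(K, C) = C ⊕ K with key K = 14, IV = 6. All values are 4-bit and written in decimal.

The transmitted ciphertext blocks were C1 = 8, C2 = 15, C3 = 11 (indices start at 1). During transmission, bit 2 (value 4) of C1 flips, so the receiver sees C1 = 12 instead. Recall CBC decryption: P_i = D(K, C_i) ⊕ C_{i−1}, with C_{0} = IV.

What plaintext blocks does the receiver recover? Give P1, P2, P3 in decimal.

P1 = 4, P2 = 13, P3 = 10

Only C1 changed, to 12. In CBC, a change in C_i garbles P_i and flips the same bit in P_{i+1}. Decrypting the received ciphertext:
P1: D(K, 12) = 2; 2 ⊕ 6 = 4.
P2: D(K, 15) = 1; 1 ⊕ 12 = 13.
P3: D(K, 11) = 5; 5 ⊕ 15 = 10.
Blocks that differ from the original plaintext: P1, P2.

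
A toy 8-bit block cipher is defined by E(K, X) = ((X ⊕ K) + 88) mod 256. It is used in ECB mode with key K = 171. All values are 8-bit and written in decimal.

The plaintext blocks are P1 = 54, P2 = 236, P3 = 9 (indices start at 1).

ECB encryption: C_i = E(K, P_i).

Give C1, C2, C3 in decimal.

C1: E(K, 54) = 245.
C2: E(K, 236) = 159.
C3: E(K, 9) = 250.

C1 = 245, C2 = 159, C3 = 250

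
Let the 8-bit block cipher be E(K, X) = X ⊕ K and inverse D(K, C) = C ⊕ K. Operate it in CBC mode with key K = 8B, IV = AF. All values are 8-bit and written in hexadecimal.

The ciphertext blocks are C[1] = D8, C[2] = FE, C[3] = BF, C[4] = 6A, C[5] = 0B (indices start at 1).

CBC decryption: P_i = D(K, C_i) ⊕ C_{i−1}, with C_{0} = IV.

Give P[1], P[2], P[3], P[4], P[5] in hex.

P[1] = FC, P[2] = AD, P[3] = CA, P[4] = 5E, P[5] = EA

P[1]: D(K, D8) = 53; 53 ⊕ AF = FC.
P[2]: D(K, FE) = 75; 75 ⊕ D8 = AD.
P[3]: D(K, BF) = 34; 34 ⊕ FE = CA.
P[4]: D(K, 6A) = E1; E1 ⊕ BF = 5E.
P[5]: D(K, 0B) = 80; 80 ⊕ 6A = EA.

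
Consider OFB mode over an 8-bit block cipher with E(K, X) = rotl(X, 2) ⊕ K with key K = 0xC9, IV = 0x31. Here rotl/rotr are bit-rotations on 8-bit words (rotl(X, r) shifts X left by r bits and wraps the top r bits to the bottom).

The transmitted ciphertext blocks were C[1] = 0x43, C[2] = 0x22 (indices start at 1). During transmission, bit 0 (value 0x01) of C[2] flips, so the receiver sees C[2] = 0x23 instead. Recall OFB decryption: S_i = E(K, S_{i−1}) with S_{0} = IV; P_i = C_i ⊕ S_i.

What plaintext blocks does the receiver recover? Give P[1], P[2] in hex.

Only C[2] changed, to 0x23. In OFB, a change in C_i flips the same bit in P_i only; the keystream is unaffected. Decrypting the received ciphertext:
P[1]: S = E(K, 0x31) = 0x0D; 0x43 ⊕ 0x0D = 0x4E.
P[2]: S = E(K, 0x0D) = 0xFD; 0x23 ⊕ 0xFD = 0xDE.
Blocks that differ from the original plaintext: P[2].

P[1] = 0x4E, P[2] = 0xDE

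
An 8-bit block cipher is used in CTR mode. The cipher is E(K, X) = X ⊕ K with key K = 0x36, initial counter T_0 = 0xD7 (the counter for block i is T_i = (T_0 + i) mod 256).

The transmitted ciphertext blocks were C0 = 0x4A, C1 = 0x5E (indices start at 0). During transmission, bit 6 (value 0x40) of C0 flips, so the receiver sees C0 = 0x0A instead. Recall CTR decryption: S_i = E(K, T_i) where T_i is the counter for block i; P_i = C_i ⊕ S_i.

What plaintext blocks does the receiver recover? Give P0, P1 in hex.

P0 = 0xEB, P1 = 0xB0

Only C0 changed, to 0x0A. In CTR, a change in C_i flips the same bit in P_i only; the keystream is unaffected. Decrypting the received ciphertext:
P0: T = 0xD7, S = E(K, T) = 0xE1; 0x0A ⊕ 0xE1 = 0xEB.
P1: T = 0xD8, S = E(K, T) = 0xEE; 0x5E ⊕ 0xEE = 0xB0.
Blocks that differ from the original plaintext: P0.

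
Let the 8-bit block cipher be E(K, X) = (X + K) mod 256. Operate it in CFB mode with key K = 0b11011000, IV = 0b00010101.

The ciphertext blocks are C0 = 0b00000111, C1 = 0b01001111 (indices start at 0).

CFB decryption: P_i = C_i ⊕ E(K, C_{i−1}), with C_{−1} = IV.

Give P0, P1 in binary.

P0 = 0b11101010, P1 = 0b10010000

P0: E(K, 0b00010101) = 0b11101101; 0b00000111 ⊕ 0b11101101 = 0b11101010.
P1: E(K, 0b00000111) = 0b11011111; 0b01001111 ⊕ 0b11011111 = 0b10010000.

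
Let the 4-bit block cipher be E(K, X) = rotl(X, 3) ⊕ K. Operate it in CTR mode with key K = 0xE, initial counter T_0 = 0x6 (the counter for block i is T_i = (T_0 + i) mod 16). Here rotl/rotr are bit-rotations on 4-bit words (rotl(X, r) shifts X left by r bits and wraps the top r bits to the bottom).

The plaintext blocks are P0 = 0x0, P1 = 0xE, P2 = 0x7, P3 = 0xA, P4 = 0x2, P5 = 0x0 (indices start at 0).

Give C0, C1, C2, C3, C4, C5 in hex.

C0 = 0xD, C1 = 0xB, C2 = 0xD, C3 = 0x8, C4 = 0x9, C5 = 0x3

CTR encryption: S_i = E(K, T_i) where T_i is the counter for block i; C_i = P_i ⊕ S_i.
C0: T = 0x6, S = E(K, T) = 0xD; 0x0 ⊕ 0xD = 0xD.
C1: T = 0x7, S = E(K, T) = 0x5; 0xE ⊕ 0x5 = 0xB.
C2: T = 0x8, S = E(K, T) = 0xA; 0x7 ⊕ 0xA = 0xD.
C3: T = 0x9, S = E(K, T) = 0x2; 0xA ⊕ 0x2 = 0x8.
C4: T = 0xA, S = E(K, T) = 0xB; 0x2 ⊕ 0xB = 0x9.
C5: T = 0xB, S = E(K, T) = 0x3; 0x0 ⊕ 0x3 = 0x3.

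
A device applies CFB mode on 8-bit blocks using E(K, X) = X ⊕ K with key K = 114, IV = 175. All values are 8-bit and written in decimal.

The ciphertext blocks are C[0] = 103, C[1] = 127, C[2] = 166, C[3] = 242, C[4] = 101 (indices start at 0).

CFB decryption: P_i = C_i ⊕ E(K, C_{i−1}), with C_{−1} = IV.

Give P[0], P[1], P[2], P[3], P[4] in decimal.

P[0] = 186, P[1] = 106, P[2] = 171, P[3] = 38, P[4] = 229

P[0]: E(K, 175) = 221; 103 ⊕ 221 = 186.
P[1]: E(K, 103) = 21; 127 ⊕ 21 = 106.
P[2]: E(K, 127) = 13; 166 ⊕ 13 = 171.
P[3]: E(K, 166) = 212; 242 ⊕ 212 = 38.
P[4]: E(K, 242) = 128; 101 ⊕ 128 = 229.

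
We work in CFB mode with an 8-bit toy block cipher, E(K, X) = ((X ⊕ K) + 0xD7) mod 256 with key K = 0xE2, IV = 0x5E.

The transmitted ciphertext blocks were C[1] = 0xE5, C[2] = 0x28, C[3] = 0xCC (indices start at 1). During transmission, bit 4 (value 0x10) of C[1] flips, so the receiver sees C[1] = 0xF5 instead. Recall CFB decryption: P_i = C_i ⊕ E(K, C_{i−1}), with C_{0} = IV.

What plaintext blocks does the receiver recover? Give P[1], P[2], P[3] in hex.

Only C[1] changed, to 0xF5. In CFB, a change in C_i flips the same bit in P_i and garbles P_{i+1}. Decrypting the received ciphertext:
P[1]: E(K, 0x5E) = 0x93; 0xF5 ⊕ 0x93 = 0x66.
P[2]: E(K, 0xF5) = 0xEE; 0x28 ⊕ 0xEE = 0xC6.
P[3]: E(K, 0x28) = 0xA1; 0xCC ⊕ 0xA1 = 0x6D.
Blocks that differ from the original plaintext: P[1], P[2].

P[1] = 0x66, P[2] = 0xC6, P[3] = 0x6D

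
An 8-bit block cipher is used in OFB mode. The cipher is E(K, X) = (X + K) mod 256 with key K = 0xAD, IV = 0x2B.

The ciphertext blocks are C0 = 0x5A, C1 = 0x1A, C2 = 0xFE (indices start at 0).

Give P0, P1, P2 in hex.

OFB decryption: S_i = E(K, S_{i−1}) with S_{−1} = IV; P_i = C_i ⊕ S_i.
P0: S = E(K, 0x2B) = 0xD8; 0x5A ⊕ 0xD8 = 0x82.
P1: S = E(K, 0xD8) = 0x85; 0x1A ⊕ 0x85 = 0x9F.
P2: S = E(K, 0x85) = 0x32; 0xFE ⊕ 0x32 = 0xCC.

P0 = 0x82, P1 = 0x9F, P2 = 0xCC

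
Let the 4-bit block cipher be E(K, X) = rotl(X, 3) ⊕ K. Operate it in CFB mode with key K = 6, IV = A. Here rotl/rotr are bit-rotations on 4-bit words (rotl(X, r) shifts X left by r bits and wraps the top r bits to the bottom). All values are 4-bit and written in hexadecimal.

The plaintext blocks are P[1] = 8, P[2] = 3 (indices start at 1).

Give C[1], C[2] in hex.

C[1] = B, C[2] = 8

CFB encryption: C_i = P_i ⊕ E(K, C_{i−1}), with C_{0} = IV.
C[1]: E(K, A) = 3; 8 ⊕ 3 = B.
C[2]: E(K, B) = B; 3 ⊕ B = 8.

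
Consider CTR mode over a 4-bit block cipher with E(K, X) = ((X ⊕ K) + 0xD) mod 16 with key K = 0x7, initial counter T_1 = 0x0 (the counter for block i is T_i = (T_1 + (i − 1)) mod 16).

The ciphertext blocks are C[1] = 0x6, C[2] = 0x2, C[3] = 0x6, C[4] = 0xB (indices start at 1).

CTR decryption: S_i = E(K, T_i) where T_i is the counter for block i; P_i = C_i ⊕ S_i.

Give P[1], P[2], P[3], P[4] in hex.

P[1]: T = 0x0, S = E(K, T) = 0x4; 0x6 ⊕ 0x4 = 0x2.
P[2]: T = 0x1, S = E(K, T) = 0x3; 0x2 ⊕ 0x3 = 0x1.
P[3]: T = 0x2, S = E(K, T) = 0x2; 0x6 ⊕ 0x2 = 0x4.
P[4]: T = 0x3, S = E(K, T) = 0x1; 0xB ⊕ 0x1 = 0xA.

P[1] = 0x2, P[2] = 0x1, P[3] = 0x4, P[4] = 0xA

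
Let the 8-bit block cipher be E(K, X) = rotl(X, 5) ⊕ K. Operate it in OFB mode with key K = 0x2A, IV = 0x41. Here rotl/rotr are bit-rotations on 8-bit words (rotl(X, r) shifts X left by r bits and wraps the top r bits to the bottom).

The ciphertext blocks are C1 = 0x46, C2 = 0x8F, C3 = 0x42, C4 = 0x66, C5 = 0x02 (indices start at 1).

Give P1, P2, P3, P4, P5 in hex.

P1 = 0x44, P2 = 0xE5, P3 = 0x25, P4 = 0xA0, P5 = 0xF0

OFB decryption: S_i = E(K, S_{i−1}) with S_{0} = IV; P_i = C_i ⊕ S_i.
P1: S = E(K, 0x41) = 0x02; 0x46 ⊕ 0x02 = 0x44.
P2: S = E(K, 0x02) = 0x6A; 0x8F ⊕ 0x6A = 0xE5.
P3: S = E(K, 0x6A) = 0x67; 0x42 ⊕ 0x67 = 0x25.
P4: S = E(K, 0x67) = 0xC6; 0x66 ⊕ 0xC6 = 0xA0.
P5: S = E(K, 0xC6) = 0xF2; 0x02 ⊕ 0xF2 = 0xF0.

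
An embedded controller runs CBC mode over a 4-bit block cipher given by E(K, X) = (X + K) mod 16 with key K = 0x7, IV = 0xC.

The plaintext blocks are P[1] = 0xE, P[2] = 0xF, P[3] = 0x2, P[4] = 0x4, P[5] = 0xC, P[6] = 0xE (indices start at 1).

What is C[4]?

C[4] = 0x9

CBC encryption: C_i = E(K, P_i ⊕ C_{i−1}), with C_{0} = IV.
C[1]: P[1] ⊕ 0xC = 0x2; E(K, 0x2) = 0x9.
C[2]: P[2] ⊕ 0x9 = 0x6; E(K, 0x6) = 0xD.
C[3]: P[3] ⊕ 0xD = 0xF; E(K, 0xF) = 0x6.
C[4]: P[4] ⊕ 0x6 = 0x2; E(K, 0x2) = 0x9.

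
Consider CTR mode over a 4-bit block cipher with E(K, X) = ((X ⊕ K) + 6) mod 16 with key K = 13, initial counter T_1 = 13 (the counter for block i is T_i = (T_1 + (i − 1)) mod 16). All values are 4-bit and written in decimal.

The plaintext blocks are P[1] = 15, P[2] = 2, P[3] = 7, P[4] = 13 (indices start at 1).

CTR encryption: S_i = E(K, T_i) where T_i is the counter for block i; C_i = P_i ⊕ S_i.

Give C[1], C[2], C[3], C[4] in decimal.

C[1]: T = 13, S = E(K, T) = 6; 15 ⊕ 6 = 9.
C[2]: T = 14, S = E(K, T) = 9; 2 ⊕ 9 = 11.
C[3]: T = 15, S = E(K, T) = 8; 7 ⊕ 8 = 15.
C[4]: T = 0, S = E(K, T) = 3; 13 ⊕ 3 = 14.

C[1] = 9, C[2] = 11, C[3] = 15, C[4] = 14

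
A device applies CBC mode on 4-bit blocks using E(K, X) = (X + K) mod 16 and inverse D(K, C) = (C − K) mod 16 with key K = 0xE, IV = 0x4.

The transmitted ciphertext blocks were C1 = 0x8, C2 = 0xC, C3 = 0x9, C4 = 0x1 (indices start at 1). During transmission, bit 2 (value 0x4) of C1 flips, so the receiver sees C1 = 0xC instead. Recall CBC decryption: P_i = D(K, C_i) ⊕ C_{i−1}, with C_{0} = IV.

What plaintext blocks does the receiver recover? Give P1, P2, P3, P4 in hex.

P1 = 0xA, P2 = 0x2, P3 = 0x7, P4 = 0xA

Only C1 changed, to 0xC. In CBC, a change in C_i garbles P_i and flips the same bit in P_{i+1}. Decrypting the received ciphertext:
P1: D(K, 0xC) = 0xE; 0xE ⊕ 0x4 = 0xA.
P2: D(K, 0xC) = 0xE; 0xE ⊕ 0xC = 0x2.
P3: D(K, 0x9) = 0xB; 0xB ⊕ 0xC = 0x7.
P4: D(K, 0x1) = 0x3; 0x3 ⊕ 0x9 = 0xA.
Blocks that differ from the original plaintext: P1, P2.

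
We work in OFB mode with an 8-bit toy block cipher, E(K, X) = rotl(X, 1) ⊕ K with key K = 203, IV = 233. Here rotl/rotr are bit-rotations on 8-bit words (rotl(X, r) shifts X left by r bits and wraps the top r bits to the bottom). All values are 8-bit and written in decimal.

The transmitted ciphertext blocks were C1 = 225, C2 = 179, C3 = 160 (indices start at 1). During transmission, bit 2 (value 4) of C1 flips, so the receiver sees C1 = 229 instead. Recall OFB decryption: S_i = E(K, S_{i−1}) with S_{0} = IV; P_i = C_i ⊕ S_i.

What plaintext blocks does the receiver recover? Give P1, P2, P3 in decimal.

Only C1 changed, to 229. In OFB, a change in C_i flips the same bit in P_i only; the keystream is unaffected. Decrypting the received ciphertext:
P1: S = E(K, 233) = 24; 229 ⊕ 24 = 253.
P2: S = E(K, 24) = 251; 179 ⊕ 251 = 72.
P3: S = E(K, 251) = 60; 160 ⊕ 60 = 156.
Blocks that differ from the original plaintext: P1.

P1 = 253, P2 = 72, P3 = 156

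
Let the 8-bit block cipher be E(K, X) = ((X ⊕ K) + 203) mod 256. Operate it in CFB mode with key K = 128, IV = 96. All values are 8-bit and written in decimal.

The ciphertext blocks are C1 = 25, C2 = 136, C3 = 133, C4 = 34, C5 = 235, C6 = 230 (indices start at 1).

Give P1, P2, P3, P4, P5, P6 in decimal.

P1 = 178, P2 = 236, P3 = 86, P4 = 242, P5 = 134, P6 = 208

CFB decryption: P_i = C_i ⊕ E(K, C_{i−1}), with C_{0} = IV.
P1: E(K, 96) = 171; 25 ⊕ 171 = 178.
P2: E(K, 25) = 100; 136 ⊕ 100 = 236.
P3: E(K, 136) = 211; 133 ⊕ 211 = 86.
P4: E(K, 133) = 208; 34 ⊕ 208 = 242.
P5: E(K, 34) = 109; 235 ⊕ 109 = 134.
P6: E(K, 235) = 54; 230 ⊕ 54 = 208.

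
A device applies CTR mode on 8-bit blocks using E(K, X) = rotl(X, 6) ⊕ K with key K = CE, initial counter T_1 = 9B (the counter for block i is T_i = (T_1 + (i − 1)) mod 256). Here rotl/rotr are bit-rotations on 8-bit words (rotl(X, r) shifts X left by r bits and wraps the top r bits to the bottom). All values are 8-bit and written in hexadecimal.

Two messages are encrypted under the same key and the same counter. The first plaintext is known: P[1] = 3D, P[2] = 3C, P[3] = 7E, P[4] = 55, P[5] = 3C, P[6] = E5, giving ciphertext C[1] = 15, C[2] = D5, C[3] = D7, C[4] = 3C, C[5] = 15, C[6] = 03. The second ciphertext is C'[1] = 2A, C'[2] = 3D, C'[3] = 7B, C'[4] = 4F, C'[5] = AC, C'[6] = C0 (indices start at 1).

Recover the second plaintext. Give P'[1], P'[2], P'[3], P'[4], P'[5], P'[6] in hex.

P'[1] = 02, P'[2] = D4, P'[3] = D2, P'[4] = 26, P'[5] = 85, P'[6] = 26

In CTR with a reused counter, both messages share the same keystream S_i, so C_i ⊕ C'_i = P_i ⊕ P'_i and thus P'_i = P_i ⊕ C_i ⊕ C'_i.
P'[1]: 3D ⊕ 15 ⊕ 2A = 02.
P'[2]: 3C ⊕ D5 ⊕ 3D = D4.
P'[3]: 7E ⊕ D7 ⊕ 7B = D2.
P'[4]: 55 ⊕ 3C ⊕ 4F = 26.
P'[5]: 3C ⊕ 15 ⊕ AC = 85.
P'[6]: E5 ⊕ 03 ⊕ C0 = 26.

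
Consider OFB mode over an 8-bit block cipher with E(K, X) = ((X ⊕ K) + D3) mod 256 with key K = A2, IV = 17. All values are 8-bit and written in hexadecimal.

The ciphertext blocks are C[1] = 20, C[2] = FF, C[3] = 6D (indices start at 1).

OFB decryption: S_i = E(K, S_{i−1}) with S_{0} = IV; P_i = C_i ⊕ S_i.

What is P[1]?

P[1]: S = E(K, 17) = 88; 20 ⊕ 88 = A8.

P[1] = A8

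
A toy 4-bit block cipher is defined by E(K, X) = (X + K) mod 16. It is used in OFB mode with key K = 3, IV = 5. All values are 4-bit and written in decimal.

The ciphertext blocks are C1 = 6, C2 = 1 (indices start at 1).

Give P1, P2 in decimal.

P1 = 14, P2 = 10

OFB decryption: S_i = E(K, S_{i−1}) with S_{0} = IV; P_i = C_i ⊕ S_i.
P1: S = E(K, 5) = 8; 6 ⊕ 8 = 14.
P2: S = E(K, 8) = 11; 1 ⊕ 11 = 10.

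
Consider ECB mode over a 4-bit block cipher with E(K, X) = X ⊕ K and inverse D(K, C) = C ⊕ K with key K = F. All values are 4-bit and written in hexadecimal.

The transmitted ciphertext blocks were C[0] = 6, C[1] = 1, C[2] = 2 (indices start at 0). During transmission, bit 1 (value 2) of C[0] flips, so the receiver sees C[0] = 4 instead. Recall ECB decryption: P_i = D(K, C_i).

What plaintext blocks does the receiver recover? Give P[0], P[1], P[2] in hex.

Only C[0] changed, to 4. In ECB, a change in C_i affects only P_i. Decrypting the received ciphertext:
P[0]: D(K, 4) = B.
P[1]: D(K, 1) = E.
P[2]: D(K, 2) = D.
Blocks that differ from the original plaintext: P[0].

P[0] = B, P[1] = E, P[2] = D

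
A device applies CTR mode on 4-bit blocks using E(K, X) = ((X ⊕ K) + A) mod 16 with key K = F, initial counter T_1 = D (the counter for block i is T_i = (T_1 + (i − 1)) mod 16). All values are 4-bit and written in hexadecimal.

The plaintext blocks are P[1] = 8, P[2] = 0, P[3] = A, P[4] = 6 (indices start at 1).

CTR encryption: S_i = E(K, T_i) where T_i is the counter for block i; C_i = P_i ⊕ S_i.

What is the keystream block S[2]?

C[1]: T = D, S = E(K, T) = C; 8 ⊕ C = 4.
C[2]: T = E, S = E(K, T) = B; 0 ⊕ B = B.
So S[2] = B.

B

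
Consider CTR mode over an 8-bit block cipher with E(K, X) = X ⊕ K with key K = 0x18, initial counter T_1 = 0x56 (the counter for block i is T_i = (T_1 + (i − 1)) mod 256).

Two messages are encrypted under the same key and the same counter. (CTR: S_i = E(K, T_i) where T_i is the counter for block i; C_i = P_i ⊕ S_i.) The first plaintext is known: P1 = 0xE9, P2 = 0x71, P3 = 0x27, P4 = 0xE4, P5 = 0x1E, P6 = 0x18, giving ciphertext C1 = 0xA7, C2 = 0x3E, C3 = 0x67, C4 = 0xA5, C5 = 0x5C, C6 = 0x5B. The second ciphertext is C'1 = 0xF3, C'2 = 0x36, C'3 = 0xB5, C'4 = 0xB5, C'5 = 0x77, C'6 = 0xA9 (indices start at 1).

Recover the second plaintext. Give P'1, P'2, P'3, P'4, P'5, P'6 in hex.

In CTR with a reused counter, both messages share the same keystream S_i, so C_i ⊕ C'_i = P_i ⊕ P'_i and thus P'_i = P_i ⊕ C_i ⊕ C'_i.
P'1: 0xE9 ⊕ 0xA7 ⊕ 0xF3 = 0xBD.
P'2: 0x71 ⊕ 0x3E ⊕ 0x36 = 0x79.
P'3: 0x27 ⊕ 0x67 ⊕ 0xB5 = 0xF5.
P'4: 0xE4 ⊕ 0xA5 ⊕ 0xB5 = 0xF4.
P'5: 0x1E ⊕ 0x5C ⊕ 0x77 = 0x35.
P'6: 0x18 ⊕ 0x5B ⊕ 0xA9 = 0xEA.

P'1 = 0xBD, P'2 = 0x79, P'3 = 0xF5, P'4 = 0xF4, P'5 = 0x35, P'6 = 0xEA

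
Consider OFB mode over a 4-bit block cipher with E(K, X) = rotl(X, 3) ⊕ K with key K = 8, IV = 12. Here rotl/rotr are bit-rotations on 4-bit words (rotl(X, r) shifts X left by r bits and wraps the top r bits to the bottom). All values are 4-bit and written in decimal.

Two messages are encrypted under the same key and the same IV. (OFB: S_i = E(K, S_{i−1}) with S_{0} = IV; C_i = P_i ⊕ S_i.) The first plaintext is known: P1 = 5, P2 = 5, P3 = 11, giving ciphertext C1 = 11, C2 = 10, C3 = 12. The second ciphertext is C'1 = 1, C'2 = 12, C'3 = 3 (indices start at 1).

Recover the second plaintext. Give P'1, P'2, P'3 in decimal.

In OFB with a reused IV, both messages share the same keystream S_i, so C_i ⊕ C'_i = P_i ⊕ P'_i and thus P'_i = P_i ⊕ C_i ⊕ C'_i.
P'1: 5 ⊕ 11 ⊕ 1 = 15.
P'2: 5 ⊕ 10 ⊕ 12 = 3.
P'3: 11 ⊕ 12 ⊕ 3 = 4.

P'1 = 15, P'2 = 3, P'3 = 4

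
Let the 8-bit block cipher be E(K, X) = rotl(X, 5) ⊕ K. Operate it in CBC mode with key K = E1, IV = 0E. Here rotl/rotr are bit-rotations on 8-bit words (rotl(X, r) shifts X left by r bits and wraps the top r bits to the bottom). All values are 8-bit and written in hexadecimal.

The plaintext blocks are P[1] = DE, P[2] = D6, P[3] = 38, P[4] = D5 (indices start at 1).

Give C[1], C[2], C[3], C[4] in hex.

C[1] = FB, C[2] = 44, C[3] = 6E, C[4] = 96

CBC encryption: C_i = E(K, P_i ⊕ C_{i−1}), with C_{0} = IV.
C[1]: P[1] ⊕ 0E = D0; E(K, D0) = FB.
C[2]: P[2] ⊕ FB = 2D; E(K, 2D) = 44.
C[3]: P[3] ⊕ 44 = 7C; E(K, 7C) = 6E.
C[4]: P[4] ⊕ 6E = BB; E(K, BB) = 96.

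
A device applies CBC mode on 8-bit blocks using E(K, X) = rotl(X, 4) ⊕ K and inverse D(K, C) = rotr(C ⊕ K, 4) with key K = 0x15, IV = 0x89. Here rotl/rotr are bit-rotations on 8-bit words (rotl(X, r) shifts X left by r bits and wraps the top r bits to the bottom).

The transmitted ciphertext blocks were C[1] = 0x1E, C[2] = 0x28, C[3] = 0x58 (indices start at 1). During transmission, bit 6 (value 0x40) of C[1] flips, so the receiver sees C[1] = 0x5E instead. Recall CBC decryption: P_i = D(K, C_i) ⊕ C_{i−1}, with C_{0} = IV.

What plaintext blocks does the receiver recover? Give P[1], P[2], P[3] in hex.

Only C[1] changed, to 0x5E. In CBC, a change in C_i garbles P_i and flips the same bit in P_{i+1}. Decrypting the received ciphertext:
P[1]: D(K, 0x5E) = 0xB4; 0xB4 ⊕ 0x89 = 0x3D.
P[2]: D(K, 0x28) = 0xD3; 0xD3 ⊕ 0x5E = 0x8D.
P[3]: D(K, 0x58) = 0xD4; 0xD4 ⊕ 0x28 = 0xFC.
Blocks that differ from the original plaintext: P[1], P[2].

P[1] = 0x3D, P[2] = 0x8D, P[3] = 0xFC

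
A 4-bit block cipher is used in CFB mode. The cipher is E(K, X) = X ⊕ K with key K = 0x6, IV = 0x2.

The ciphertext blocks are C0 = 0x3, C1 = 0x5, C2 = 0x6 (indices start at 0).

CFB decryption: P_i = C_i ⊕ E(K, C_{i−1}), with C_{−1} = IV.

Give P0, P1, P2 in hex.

P0: E(K, 0x2) = 0x4; 0x3 ⊕ 0x4 = 0x7.
P1: E(K, 0x3) = 0x5; 0x5 ⊕ 0x5 = 0x0.
P2: E(K, 0x5) = 0x3; 0x6 ⊕ 0x3 = 0x5.

P0 = 0x7, P1 = 0x0, P2 = 0x5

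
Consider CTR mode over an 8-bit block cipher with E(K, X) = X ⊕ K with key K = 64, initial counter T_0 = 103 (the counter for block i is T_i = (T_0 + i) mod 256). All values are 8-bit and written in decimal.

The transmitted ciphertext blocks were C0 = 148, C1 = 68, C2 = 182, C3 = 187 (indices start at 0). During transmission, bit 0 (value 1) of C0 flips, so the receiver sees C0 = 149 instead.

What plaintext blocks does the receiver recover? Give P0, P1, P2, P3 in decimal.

P0 = 178, P1 = 108, P2 = 159, P3 = 145

CTR decryption: S_i = E(K, T_i) where T_i is the counter for block i; P_i = C_i ⊕ S_i.
Only C0 changed, to 149. In CTR, a change in C_i flips the same bit in P_i only; the keystream is unaffected. Decrypting the received ciphertext:
P0: T = 103, S = E(K, T) = 39; 149 ⊕ 39 = 178.
P1: T = 104, S = E(K, T) = 40; 68 ⊕ 40 = 108.
P2: T = 105, S = E(K, T) = 41; 182 ⊕ 41 = 159.
P3: T = 106, S = E(K, T) = 42; 187 ⊕ 42 = 145.
Blocks that differ from the original plaintext: P0.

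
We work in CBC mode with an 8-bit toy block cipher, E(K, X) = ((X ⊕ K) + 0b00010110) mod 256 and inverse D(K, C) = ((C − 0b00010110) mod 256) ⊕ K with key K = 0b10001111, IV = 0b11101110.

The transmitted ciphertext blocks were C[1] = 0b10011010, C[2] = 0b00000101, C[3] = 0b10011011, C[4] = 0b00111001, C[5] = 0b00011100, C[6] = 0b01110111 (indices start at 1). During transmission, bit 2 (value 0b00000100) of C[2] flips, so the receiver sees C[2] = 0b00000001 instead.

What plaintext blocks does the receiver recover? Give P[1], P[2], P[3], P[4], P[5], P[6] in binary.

P[1] = 0b11100101, P[2] = 0b11111110, P[3] = 0b00001011, P[4] = 0b00110111, P[5] = 0b10110000, P[6] = 0b11110010

CBC decryption: P_i = D(K, C_i) ⊕ C_{i−1}, with C_{0} = IV.
Only C[2] changed, to 0b00000001. In CBC, a change in C_i garbles P_i and flips the same bit in P_{i+1}. Decrypting the received ciphertext:
P[1]: D(K, 0b10011010) = 0b00001011; 0b00001011 ⊕ 0b11101110 = 0b11100101.
P[2]: D(K, 0b00000001) = 0b01100100; 0b01100100 ⊕ 0b10011010 = 0b11111110.
P[3]: D(K, 0b10011011) = 0b00001010; 0b00001010 ⊕ 0b00000001 = 0b00001011.
P[4]: D(K, 0b00111001) = 0b10101100; 0b10101100 ⊕ 0b10011011 = 0b00110111.
P[5]: D(K, 0b00011100) = 0b10001001; 0b10001001 ⊕ 0b00111001 = 0b10110000.
P[6]: D(K, 0b01110111) = 0b11101110; 0b11101110 ⊕ 0b00011100 = 0b11110010.
Blocks that differ from the original plaintext: P[2], P[3].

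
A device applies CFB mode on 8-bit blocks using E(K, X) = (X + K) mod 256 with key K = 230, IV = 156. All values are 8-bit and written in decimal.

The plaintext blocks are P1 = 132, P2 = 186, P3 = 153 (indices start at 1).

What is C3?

C3 = 165

CFB encryption: C_i = P_i ⊕ E(K, C_{i−1}), with C_{0} = IV.
C1: E(K, 156) = 130; 132 ⊕ 130 = 6.
C2: E(K, 6) = 236; 186 ⊕ 236 = 86.
C3: E(K, 86) = 60; 153 ⊕ 60 = 165.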